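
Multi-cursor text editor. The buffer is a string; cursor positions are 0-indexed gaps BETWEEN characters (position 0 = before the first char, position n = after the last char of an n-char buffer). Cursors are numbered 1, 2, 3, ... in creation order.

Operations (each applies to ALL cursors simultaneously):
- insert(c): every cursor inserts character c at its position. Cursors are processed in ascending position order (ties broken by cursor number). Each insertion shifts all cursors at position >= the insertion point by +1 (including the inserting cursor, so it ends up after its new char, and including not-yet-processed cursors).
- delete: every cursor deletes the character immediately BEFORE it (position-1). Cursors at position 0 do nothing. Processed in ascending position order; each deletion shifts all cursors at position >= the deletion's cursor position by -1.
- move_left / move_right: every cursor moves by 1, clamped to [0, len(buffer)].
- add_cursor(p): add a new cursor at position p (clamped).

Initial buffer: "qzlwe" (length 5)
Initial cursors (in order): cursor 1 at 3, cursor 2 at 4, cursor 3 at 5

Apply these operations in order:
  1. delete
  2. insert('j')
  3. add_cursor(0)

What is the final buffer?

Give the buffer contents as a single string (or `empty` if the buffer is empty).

After op 1 (delete): buffer="qz" (len 2), cursors c1@2 c2@2 c3@2, authorship ..
After op 2 (insert('j')): buffer="qzjjj" (len 5), cursors c1@5 c2@5 c3@5, authorship ..123
After op 3 (add_cursor(0)): buffer="qzjjj" (len 5), cursors c4@0 c1@5 c2@5 c3@5, authorship ..123

Answer: qzjjj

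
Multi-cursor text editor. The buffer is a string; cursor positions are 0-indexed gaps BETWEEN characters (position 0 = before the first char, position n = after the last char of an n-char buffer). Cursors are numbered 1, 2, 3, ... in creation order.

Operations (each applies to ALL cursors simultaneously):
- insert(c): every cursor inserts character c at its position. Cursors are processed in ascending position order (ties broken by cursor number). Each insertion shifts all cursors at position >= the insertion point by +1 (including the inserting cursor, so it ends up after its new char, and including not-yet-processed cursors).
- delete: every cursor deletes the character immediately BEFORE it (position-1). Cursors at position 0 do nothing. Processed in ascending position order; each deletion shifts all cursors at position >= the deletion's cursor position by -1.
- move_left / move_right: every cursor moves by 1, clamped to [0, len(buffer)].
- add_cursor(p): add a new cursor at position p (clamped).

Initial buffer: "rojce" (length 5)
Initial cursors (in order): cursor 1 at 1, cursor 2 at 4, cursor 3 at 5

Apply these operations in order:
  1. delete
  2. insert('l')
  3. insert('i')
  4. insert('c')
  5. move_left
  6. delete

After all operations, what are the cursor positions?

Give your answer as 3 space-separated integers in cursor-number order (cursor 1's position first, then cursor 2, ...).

After op 1 (delete): buffer="oj" (len 2), cursors c1@0 c2@2 c3@2, authorship ..
After op 2 (insert('l')): buffer="lojll" (len 5), cursors c1@1 c2@5 c3@5, authorship 1..23
After op 3 (insert('i')): buffer="liojllii" (len 8), cursors c1@2 c2@8 c3@8, authorship 11..2323
After op 4 (insert('c')): buffer="licojlliicc" (len 11), cursors c1@3 c2@11 c3@11, authorship 111..232323
After op 5 (move_left): buffer="licojlliicc" (len 11), cursors c1@2 c2@10 c3@10, authorship 111..232323
After op 6 (delete): buffer="lcojllic" (len 8), cursors c1@1 c2@7 c3@7, authorship 11..2323

Answer: 1 7 7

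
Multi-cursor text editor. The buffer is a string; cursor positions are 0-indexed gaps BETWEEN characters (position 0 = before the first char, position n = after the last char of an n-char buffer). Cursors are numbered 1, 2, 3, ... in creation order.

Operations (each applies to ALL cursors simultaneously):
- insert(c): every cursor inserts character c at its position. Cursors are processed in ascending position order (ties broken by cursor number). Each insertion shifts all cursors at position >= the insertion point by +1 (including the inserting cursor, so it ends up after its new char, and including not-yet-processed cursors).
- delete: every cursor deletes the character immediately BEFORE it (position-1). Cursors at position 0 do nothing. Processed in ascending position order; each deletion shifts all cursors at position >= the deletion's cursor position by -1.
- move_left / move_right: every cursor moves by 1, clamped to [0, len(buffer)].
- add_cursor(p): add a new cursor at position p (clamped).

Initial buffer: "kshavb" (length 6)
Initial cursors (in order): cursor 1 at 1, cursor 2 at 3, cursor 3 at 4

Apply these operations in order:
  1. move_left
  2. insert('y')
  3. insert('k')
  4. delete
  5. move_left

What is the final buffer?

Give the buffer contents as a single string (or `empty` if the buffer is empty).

After op 1 (move_left): buffer="kshavb" (len 6), cursors c1@0 c2@2 c3@3, authorship ......
After op 2 (insert('y')): buffer="yksyhyavb" (len 9), cursors c1@1 c2@4 c3@6, authorship 1..2.3...
After op 3 (insert('k')): buffer="ykksykhykavb" (len 12), cursors c1@2 c2@6 c3@9, authorship 11..22.33...
After op 4 (delete): buffer="yksyhyavb" (len 9), cursors c1@1 c2@4 c3@6, authorship 1..2.3...
After op 5 (move_left): buffer="yksyhyavb" (len 9), cursors c1@0 c2@3 c3@5, authorship 1..2.3...

Answer: yksyhyavb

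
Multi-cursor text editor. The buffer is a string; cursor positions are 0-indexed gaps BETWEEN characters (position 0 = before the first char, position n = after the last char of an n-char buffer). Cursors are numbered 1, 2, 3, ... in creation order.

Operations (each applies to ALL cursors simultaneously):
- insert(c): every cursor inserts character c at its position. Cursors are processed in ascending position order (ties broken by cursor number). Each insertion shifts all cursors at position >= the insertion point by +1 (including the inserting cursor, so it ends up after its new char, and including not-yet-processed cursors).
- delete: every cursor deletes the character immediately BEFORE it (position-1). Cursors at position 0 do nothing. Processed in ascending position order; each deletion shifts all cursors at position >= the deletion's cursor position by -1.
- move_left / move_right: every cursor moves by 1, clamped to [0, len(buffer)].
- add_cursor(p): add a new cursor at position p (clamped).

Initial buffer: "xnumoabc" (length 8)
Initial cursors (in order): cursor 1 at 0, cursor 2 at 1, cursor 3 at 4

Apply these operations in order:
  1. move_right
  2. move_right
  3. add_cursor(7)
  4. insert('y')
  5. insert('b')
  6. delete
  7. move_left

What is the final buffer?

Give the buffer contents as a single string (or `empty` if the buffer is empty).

Answer: xnyuymoaybyc

Derivation:
After op 1 (move_right): buffer="xnumoabc" (len 8), cursors c1@1 c2@2 c3@5, authorship ........
After op 2 (move_right): buffer="xnumoabc" (len 8), cursors c1@2 c2@3 c3@6, authorship ........
After op 3 (add_cursor(7)): buffer="xnumoabc" (len 8), cursors c1@2 c2@3 c3@6 c4@7, authorship ........
After op 4 (insert('y')): buffer="xnyuymoaybyc" (len 12), cursors c1@3 c2@5 c3@9 c4@11, authorship ..1.2...3.4.
After op 5 (insert('b')): buffer="xnybuybmoaybbybc" (len 16), cursors c1@4 c2@7 c3@12 c4@15, authorship ..11.22...33.44.
After op 6 (delete): buffer="xnyuymoaybyc" (len 12), cursors c1@3 c2@5 c3@9 c4@11, authorship ..1.2...3.4.
After op 7 (move_left): buffer="xnyuymoaybyc" (len 12), cursors c1@2 c2@4 c3@8 c4@10, authorship ..1.2...3.4.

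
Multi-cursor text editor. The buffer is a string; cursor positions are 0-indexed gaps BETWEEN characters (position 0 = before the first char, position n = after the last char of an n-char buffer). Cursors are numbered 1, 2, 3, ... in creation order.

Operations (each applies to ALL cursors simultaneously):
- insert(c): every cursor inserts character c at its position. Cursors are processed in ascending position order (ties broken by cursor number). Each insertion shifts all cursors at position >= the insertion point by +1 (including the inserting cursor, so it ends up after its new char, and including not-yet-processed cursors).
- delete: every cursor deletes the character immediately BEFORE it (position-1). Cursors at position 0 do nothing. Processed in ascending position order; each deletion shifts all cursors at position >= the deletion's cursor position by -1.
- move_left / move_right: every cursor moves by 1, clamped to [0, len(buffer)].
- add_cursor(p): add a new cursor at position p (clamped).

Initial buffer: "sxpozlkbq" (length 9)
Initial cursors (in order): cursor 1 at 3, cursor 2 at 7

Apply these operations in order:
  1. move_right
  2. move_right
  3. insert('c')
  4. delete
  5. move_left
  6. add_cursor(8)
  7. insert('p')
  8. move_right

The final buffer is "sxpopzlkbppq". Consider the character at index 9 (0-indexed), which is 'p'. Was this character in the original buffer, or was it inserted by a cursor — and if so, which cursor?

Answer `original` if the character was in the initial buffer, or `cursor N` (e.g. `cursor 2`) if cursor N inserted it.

Answer: cursor 2

Derivation:
After op 1 (move_right): buffer="sxpozlkbq" (len 9), cursors c1@4 c2@8, authorship .........
After op 2 (move_right): buffer="sxpozlkbq" (len 9), cursors c1@5 c2@9, authorship .........
After op 3 (insert('c')): buffer="sxpozclkbqc" (len 11), cursors c1@6 c2@11, authorship .....1....2
After op 4 (delete): buffer="sxpozlkbq" (len 9), cursors c1@5 c2@9, authorship .........
After op 5 (move_left): buffer="sxpozlkbq" (len 9), cursors c1@4 c2@8, authorship .........
After op 6 (add_cursor(8)): buffer="sxpozlkbq" (len 9), cursors c1@4 c2@8 c3@8, authorship .........
After op 7 (insert('p')): buffer="sxpopzlkbppq" (len 12), cursors c1@5 c2@11 c3@11, authorship ....1....23.
After op 8 (move_right): buffer="sxpopzlkbppq" (len 12), cursors c1@6 c2@12 c3@12, authorship ....1....23.
Authorship (.=original, N=cursor N): . . . . 1 . . . . 2 3 .
Index 9: author = 2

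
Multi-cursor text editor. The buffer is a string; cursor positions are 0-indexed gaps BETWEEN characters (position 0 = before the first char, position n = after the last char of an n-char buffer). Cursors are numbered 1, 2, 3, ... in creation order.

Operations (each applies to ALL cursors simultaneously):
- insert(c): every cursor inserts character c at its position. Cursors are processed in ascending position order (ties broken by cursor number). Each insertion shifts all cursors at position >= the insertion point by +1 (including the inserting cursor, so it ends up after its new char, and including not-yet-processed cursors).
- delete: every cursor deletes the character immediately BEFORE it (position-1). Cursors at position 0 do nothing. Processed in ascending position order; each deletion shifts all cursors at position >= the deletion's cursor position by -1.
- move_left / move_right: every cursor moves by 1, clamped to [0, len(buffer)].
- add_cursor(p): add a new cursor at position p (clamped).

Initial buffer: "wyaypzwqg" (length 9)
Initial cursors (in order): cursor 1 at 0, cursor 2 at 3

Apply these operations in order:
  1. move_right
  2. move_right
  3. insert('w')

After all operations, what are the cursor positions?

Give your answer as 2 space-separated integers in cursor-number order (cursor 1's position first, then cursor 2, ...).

Answer: 3 7

Derivation:
After op 1 (move_right): buffer="wyaypzwqg" (len 9), cursors c1@1 c2@4, authorship .........
After op 2 (move_right): buffer="wyaypzwqg" (len 9), cursors c1@2 c2@5, authorship .........
After op 3 (insert('w')): buffer="wywaypwzwqg" (len 11), cursors c1@3 c2@7, authorship ..1...2....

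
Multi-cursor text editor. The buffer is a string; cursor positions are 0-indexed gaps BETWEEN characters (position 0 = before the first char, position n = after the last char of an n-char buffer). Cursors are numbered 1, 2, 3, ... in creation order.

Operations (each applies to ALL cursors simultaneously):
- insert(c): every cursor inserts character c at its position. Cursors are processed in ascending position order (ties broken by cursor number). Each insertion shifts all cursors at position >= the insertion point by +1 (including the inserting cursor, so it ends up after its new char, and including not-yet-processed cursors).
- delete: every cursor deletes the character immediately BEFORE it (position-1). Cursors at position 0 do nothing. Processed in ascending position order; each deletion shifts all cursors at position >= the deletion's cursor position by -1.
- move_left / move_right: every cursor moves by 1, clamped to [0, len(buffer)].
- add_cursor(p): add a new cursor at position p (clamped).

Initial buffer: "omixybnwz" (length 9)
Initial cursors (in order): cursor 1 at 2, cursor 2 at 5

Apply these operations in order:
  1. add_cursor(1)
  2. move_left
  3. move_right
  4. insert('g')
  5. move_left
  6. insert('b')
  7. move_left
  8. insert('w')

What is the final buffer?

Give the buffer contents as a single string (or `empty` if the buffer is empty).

After op 1 (add_cursor(1)): buffer="omixybnwz" (len 9), cursors c3@1 c1@2 c2@5, authorship .........
After op 2 (move_left): buffer="omixybnwz" (len 9), cursors c3@0 c1@1 c2@4, authorship .........
After op 3 (move_right): buffer="omixybnwz" (len 9), cursors c3@1 c1@2 c2@5, authorship .........
After op 4 (insert('g')): buffer="ogmgixygbnwz" (len 12), cursors c3@2 c1@4 c2@8, authorship .3.1...2....
After op 5 (move_left): buffer="ogmgixygbnwz" (len 12), cursors c3@1 c1@3 c2@7, authorship .3.1...2....
After op 6 (insert('b')): buffer="obgmbgixybgbnwz" (len 15), cursors c3@2 c1@5 c2@10, authorship .33.11...22....
After op 7 (move_left): buffer="obgmbgixybgbnwz" (len 15), cursors c3@1 c1@4 c2@9, authorship .33.11...22....
After op 8 (insert('w')): buffer="owbgmwbgixywbgbnwz" (len 18), cursors c3@2 c1@6 c2@12, authorship .333.111...222....

Answer: owbgmwbgixywbgbnwz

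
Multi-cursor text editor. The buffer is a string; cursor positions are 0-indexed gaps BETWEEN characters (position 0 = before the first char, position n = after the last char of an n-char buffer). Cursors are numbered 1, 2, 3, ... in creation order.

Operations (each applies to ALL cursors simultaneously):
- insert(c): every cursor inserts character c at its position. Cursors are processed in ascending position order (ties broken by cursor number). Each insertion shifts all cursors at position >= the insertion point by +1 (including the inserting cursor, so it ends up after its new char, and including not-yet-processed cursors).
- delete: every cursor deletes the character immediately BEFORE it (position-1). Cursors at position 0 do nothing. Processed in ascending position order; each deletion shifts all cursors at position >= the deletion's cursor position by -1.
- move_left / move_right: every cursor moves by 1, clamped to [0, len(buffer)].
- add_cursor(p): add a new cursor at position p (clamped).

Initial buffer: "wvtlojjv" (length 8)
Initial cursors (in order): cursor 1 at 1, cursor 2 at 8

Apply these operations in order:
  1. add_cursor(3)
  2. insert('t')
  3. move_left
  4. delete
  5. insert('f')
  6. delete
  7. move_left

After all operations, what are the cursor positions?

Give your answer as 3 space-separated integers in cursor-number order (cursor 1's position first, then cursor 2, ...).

After op 1 (add_cursor(3)): buffer="wvtlojjv" (len 8), cursors c1@1 c3@3 c2@8, authorship ........
After op 2 (insert('t')): buffer="wtvttlojjvt" (len 11), cursors c1@2 c3@5 c2@11, authorship .1..3.....2
After op 3 (move_left): buffer="wtvttlojjvt" (len 11), cursors c1@1 c3@4 c2@10, authorship .1..3.....2
After op 4 (delete): buffer="tvtlojjt" (len 8), cursors c1@0 c3@2 c2@7, authorship 1.3....2
After op 5 (insert('f')): buffer="ftvftlojjft" (len 11), cursors c1@1 c3@4 c2@10, authorship 11.33....22
After op 6 (delete): buffer="tvtlojjt" (len 8), cursors c1@0 c3@2 c2@7, authorship 1.3....2
After op 7 (move_left): buffer="tvtlojjt" (len 8), cursors c1@0 c3@1 c2@6, authorship 1.3....2

Answer: 0 6 1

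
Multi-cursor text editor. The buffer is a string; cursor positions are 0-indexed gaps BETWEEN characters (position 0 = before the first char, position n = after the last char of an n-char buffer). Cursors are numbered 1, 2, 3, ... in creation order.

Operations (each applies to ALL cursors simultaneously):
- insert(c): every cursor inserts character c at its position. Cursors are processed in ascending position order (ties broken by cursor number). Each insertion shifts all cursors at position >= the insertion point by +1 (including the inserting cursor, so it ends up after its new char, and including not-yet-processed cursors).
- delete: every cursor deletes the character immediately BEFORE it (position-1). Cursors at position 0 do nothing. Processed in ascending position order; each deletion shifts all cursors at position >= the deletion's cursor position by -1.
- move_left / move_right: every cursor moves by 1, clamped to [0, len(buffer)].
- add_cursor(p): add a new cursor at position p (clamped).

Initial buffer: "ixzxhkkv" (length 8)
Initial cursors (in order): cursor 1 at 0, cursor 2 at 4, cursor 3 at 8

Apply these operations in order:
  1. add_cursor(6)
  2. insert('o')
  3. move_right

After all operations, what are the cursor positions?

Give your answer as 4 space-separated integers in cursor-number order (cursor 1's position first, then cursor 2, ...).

After op 1 (add_cursor(6)): buffer="ixzxhkkv" (len 8), cursors c1@0 c2@4 c4@6 c3@8, authorship ........
After op 2 (insert('o')): buffer="oixzxohkokvo" (len 12), cursors c1@1 c2@6 c4@9 c3@12, authorship 1....2..4..3
After op 3 (move_right): buffer="oixzxohkokvo" (len 12), cursors c1@2 c2@7 c4@10 c3@12, authorship 1....2..4..3

Answer: 2 7 12 10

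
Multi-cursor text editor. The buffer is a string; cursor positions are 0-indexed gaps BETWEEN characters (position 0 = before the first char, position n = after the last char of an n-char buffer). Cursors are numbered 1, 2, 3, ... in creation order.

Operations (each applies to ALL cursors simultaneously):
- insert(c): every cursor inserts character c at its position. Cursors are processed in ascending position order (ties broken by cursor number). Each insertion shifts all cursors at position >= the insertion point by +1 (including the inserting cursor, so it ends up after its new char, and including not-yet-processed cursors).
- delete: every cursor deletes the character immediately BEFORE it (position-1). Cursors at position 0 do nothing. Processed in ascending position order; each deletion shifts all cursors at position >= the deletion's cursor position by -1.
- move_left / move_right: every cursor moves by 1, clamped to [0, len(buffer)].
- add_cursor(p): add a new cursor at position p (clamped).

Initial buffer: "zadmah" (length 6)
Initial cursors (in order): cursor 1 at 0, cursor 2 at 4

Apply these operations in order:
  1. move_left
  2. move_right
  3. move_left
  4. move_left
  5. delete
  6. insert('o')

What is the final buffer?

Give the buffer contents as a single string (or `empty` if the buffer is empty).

After op 1 (move_left): buffer="zadmah" (len 6), cursors c1@0 c2@3, authorship ......
After op 2 (move_right): buffer="zadmah" (len 6), cursors c1@1 c2@4, authorship ......
After op 3 (move_left): buffer="zadmah" (len 6), cursors c1@0 c2@3, authorship ......
After op 4 (move_left): buffer="zadmah" (len 6), cursors c1@0 c2@2, authorship ......
After op 5 (delete): buffer="zdmah" (len 5), cursors c1@0 c2@1, authorship .....
After op 6 (insert('o')): buffer="ozodmah" (len 7), cursors c1@1 c2@3, authorship 1.2....

Answer: ozodmah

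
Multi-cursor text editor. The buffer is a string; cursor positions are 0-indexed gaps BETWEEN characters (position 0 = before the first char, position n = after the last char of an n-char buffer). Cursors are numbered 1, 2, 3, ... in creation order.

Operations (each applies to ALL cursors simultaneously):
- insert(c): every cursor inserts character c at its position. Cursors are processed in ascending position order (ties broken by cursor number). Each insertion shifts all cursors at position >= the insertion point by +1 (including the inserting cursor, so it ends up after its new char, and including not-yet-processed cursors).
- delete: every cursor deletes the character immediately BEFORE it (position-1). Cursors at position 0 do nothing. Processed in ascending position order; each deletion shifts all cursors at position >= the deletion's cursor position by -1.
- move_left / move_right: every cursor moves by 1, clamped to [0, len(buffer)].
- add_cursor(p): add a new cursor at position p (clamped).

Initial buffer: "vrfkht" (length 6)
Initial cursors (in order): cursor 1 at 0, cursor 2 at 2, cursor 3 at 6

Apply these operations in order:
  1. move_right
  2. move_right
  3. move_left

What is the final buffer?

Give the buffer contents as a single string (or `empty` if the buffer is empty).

After op 1 (move_right): buffer="vrfkht" (len 6), cursors c1@1 c2@3 c3@6, authorship ......
After op 2 (move_right): buffer="vrfkht" (len 6), cursors c1@2 c2@4 c3@6, authorship ......
After op 3 (move_left): buffer="vrfkht" (len 6), cursors c1@1 c2@3 c3@5, authorship ......

Answer: vrfkht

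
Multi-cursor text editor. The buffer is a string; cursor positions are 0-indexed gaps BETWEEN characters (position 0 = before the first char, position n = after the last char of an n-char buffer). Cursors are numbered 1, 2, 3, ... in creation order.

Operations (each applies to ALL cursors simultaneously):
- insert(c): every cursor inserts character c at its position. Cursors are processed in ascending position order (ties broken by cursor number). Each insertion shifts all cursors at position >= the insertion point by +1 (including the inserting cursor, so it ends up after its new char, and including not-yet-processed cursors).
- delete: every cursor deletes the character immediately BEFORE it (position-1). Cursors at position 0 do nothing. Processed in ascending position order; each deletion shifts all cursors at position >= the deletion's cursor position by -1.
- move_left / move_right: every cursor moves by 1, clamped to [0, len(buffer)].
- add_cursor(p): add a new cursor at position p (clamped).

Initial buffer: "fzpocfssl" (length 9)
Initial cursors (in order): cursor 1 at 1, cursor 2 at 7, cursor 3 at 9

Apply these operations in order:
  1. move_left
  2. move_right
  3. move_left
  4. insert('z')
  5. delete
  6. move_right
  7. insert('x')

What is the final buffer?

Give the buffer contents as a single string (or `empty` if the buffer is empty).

After op 1 (move_left): buffer="fzpocfssl" (len 9), cursors c1@0 c2@6 c3@8, authorship .........
After op 2 (move_right): buffer="fzpocfssl" (len 9), cursors c1@1 c2@7 c3@9, authorship .........
After op 3 (move_left): buffer="fzpocfssl" (len 9), cursors c1@0 c2@6 c3@8, authorship .........
After op 4 (insert('z')): buffer="zfzpocfzsszl" (len 12), cursors c1@1 c2@8 c3@11, authorship 1......2..3.
After op 5 (delete): buffer="fzpocfssl" (len 9), cursors c1@0 c2@6 c3@8, authorship .........
After op 6 (move_right): buffer="fzpocfssl" (len 9), cursors c1@1 c2@7 c3@9, authorship .........
After op 7 (insert('x')): buffer="fxzpocfsxslx" (len 12), cursors c1@2 c2@9 c3@12, authorship .1......2..3

Answer: fxzpocfsxslx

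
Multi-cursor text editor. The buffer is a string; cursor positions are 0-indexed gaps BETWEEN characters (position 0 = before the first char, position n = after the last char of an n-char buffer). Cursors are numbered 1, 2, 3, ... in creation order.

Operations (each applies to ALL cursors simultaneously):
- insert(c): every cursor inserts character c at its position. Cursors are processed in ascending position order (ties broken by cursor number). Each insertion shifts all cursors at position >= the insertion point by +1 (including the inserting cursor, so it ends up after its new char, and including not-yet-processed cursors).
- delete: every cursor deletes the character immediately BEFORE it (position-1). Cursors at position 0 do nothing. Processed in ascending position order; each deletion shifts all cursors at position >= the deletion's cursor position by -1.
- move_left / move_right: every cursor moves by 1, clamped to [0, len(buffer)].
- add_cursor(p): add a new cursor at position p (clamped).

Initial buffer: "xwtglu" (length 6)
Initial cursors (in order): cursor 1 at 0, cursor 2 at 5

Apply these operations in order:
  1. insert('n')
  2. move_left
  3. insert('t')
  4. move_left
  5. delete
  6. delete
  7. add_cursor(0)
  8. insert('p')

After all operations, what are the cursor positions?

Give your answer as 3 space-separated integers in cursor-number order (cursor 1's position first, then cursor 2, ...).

Answer: 2 8 2

Derivation:
After op 1 (insert('n')): buffer="nxwtglnu" (len 8), cursors c1@1 c2@7, authorship 1.....2.
After op 2 (move_left): buffer="nxwtglnu" (len 8), cursors c1@0 c2@6, authorship 1.....2.
After op 3 (insert('t')): buffer="tnxwtgltnu" (len 10), cursors c1@1 c2@8, authorship 11.....22.
After op 4 (move_left): buffer="tnxwtgltnu" (len 10), cursors c1@0 c2@7, authorship 11.....22.
After op 5 (delete): buffer="tnxwtgtnu" (len 9), cursors c1@0 c2@6, authorship 11....22.
After op 6 (delete): buffer="tnxwttnu" (len 8), cursors c1@0 c2@5, authorship 11...22.
After op 7 (add_cursor(0)): buffer="tnxwttnu" (len 8), cursors c1@0 c3@0 c2@5, authorship 11...22.
After op 8 (insert('p')): buffer="pptnxwtptnu" (len 11), cursors c1@2 c3@2 c2@8, authorship 1311...222.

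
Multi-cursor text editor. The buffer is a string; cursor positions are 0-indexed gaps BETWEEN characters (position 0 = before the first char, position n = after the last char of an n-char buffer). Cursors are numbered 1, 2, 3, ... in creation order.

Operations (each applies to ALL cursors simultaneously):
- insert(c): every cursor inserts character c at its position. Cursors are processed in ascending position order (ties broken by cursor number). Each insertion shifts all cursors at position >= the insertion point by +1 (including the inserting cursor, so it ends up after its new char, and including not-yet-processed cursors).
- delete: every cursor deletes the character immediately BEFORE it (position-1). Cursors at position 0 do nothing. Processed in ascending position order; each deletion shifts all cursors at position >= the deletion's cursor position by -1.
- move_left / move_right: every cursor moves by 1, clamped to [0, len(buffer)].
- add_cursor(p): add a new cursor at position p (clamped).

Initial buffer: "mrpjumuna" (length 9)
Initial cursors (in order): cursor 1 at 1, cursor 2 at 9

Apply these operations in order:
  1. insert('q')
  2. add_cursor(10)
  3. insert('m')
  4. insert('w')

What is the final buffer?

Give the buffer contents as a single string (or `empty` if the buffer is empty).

Answer: mqmwrpjumunamwqmw

Derivation:
After op 1 (insert('q')): buffer="mqrpjumunaq" (len 11), cursors c1@2 c2@11, authorship .1........2
After op 2 (add_cursor(10)): buffer="mqrpjumunaq" (len 11), cursors c1@2 c3@10 c2@11, authorship .1........2
After op 3 (insert('m')): buffer="mqmrpjumunamqm" (len 14), cursors c1@3 c3@12 c2@14, authorship .11........322
After op 4 (insert('w')): buffer="mqmwrpjumunamwqmw" (len 17), cursors c1@4 c3@14 c2@17, authorship .111........33222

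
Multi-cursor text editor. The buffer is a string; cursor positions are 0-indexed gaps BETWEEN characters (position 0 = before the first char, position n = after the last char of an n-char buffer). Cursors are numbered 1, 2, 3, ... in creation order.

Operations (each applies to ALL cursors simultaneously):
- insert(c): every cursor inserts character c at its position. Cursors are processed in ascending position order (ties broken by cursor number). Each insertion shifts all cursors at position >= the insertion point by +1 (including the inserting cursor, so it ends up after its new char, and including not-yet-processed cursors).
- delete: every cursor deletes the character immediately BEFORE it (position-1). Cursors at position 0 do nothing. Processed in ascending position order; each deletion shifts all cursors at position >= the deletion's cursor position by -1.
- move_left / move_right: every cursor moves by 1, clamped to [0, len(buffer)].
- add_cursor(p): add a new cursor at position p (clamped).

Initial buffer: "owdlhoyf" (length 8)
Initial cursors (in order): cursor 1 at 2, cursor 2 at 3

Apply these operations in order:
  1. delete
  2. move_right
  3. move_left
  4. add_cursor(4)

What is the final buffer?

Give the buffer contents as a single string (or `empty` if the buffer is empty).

Answer: olhoyf

Derivation:
After op 1 (delete): buffer="olhoyf" (len 6), cursors c1@1 c2@1, authorship ......
After op 2 (move_right): buffer="olhoyf" (len 6), cursors c1@2 c2@2, authorship ......
After op 3 (move_left): buffer="olhoyf" (len 6), cursors c1@1 c2@1, authorship ......
After op 4 (add_cursor(4)): buffer="olhoyf" (len 6), cursors c1@1 c2@1 c3@4, authorship ......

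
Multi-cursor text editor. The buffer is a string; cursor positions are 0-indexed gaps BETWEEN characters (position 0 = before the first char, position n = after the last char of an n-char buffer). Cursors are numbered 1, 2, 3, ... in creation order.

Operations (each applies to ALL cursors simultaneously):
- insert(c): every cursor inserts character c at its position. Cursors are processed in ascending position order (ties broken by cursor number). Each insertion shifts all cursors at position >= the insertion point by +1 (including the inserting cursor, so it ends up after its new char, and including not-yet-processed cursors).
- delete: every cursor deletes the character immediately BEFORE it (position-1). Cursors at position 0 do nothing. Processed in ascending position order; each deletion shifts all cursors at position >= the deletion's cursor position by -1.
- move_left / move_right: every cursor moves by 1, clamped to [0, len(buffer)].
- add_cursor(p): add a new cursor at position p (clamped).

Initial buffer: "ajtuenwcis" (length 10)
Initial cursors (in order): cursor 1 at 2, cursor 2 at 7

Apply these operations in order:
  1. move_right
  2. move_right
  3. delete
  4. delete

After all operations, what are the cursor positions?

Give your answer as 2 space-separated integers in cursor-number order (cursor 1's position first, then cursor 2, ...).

Answer: 2 5

Derivation:
After op 1 (move_right): buffer="ajtuenwcis" (len 10), cursors c1@3 c2@8, authorship ..........
After op 2 (move_right): buffer="ajtuenwcis" (len 10), cursors c1@4 c2@9, authorship ..........
After op 3 (delete): buffer="ajtenwcs" (len 8), cursors c1@3 c2@7, authorship ........
After op 4 (delete): buffer="ajenws" (len 6), cursors c1@2 c2@5, authorship ......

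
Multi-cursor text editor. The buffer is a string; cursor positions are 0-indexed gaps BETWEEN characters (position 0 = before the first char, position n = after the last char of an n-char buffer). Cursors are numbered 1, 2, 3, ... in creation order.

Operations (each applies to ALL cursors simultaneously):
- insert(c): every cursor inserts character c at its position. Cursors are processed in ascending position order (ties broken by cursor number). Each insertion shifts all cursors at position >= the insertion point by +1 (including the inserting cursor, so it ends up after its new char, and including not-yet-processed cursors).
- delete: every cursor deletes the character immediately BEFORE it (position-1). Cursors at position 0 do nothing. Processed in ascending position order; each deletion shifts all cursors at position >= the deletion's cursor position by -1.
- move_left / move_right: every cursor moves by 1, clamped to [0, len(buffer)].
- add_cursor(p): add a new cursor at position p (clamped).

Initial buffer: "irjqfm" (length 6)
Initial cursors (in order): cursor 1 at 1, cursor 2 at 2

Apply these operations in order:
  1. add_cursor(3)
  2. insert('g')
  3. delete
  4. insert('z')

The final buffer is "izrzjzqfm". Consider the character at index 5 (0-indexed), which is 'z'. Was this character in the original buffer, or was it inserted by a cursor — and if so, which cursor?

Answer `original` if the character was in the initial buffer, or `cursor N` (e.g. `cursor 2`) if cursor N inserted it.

Answer: cursor 3

Derivation:
After op 1 (add_cursor(3)): buffer="irjqfm" (len 6), cursors c1@1 c2@2 c3@3, authorship ......
After op 2 (insert('g')): buffer="igrgjgqfm" (len 9), cursors c1@2 c2@4 c3@6, authorship .1.2.3...
After op 3 (delete): buffer="irjqfm" (len 6), cursors c1@1 c2@2 c3@3, authorship ......
After op 4 (insert('z')): buffer="izrzjzqfm" (len 9), cursors c1@2 c2@4 c3@6, authorship .1.2.3...
Authorship (.=original, N=cursor N): . 1 . 2 . 3 . . .
Index 5: author = 3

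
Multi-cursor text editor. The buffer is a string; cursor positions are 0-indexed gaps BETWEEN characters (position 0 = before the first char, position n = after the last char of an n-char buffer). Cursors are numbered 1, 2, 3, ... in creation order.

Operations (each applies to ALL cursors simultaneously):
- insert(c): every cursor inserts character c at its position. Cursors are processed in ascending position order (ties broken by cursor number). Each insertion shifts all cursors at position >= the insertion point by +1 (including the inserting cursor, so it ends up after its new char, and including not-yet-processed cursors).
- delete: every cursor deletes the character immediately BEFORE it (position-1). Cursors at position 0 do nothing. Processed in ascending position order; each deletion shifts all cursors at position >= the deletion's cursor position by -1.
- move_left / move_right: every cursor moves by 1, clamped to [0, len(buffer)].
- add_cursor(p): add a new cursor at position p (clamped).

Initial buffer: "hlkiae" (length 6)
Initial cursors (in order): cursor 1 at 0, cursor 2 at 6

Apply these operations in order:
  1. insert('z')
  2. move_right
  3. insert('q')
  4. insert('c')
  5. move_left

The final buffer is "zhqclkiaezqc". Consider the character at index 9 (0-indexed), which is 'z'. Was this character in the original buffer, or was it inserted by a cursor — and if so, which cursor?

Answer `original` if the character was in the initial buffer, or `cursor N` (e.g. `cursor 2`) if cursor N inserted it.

Answer: cursor 2

Derivation:
After op 1 (insert('z')): buffer="zhlkiaez" (len 8), cursors c1@1 c2@8, authorship 1......2
After op 2 (move_right): buffer="zhlkiaez" (len 8), cursors c1@2 c2@8, authorship 1......2
After op 3 (insert('q')): buffer="zhqlkiaezq" (len 10), cursors c1@3 c2@10, authorship 1.1.....22
After op 4 (insert('c')): buffer="zhqclkiaezqc" (len 12), cursors c1@4 c2@12, authorship 1.11.....222
After op 5 (move_left): buffer="zhqclkiaezqc" (len 12), cursors c1@3 c2@11, authorship 1.11.....222
Authorship (.=original, N=cursor N): 1 . 1 1 . . . . . 2 2 2
Index 9: author = 2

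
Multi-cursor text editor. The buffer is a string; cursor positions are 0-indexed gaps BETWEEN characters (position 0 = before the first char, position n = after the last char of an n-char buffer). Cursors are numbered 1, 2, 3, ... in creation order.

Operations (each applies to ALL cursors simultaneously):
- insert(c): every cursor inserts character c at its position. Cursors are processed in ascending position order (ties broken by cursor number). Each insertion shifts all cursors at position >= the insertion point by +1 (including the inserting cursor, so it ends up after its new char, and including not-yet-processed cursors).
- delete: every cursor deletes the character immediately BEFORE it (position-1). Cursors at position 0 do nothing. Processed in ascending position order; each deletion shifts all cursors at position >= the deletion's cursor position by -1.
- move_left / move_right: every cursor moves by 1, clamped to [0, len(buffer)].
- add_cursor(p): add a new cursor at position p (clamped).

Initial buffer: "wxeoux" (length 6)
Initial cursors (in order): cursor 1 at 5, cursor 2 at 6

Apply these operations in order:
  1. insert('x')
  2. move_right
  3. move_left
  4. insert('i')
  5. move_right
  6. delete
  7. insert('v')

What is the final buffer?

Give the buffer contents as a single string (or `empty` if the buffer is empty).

Answer: wxeouxiviv

Derivation:
After op 1 (insert('x')): buffer="wxeouxxx" (len 8), cursors c1@6 c2@8, authorship .....1.2
After op 2 (move_right): buffer="wxeouxxx" (len 8), cursors c1@7 c2@8, authorship .....1.2
After op 3 (move_left): buffer="wxeouxxx" (len 8), cursors c1@6 c2@7, authorship .....1.2
After op 4 (insert('i')): buffer="wxeouxixix" (len 10), cursors c1@7 c2@9, authorship .....11.22
After op 5 (move_right): buffer="wxeouxixix" (len 10), cursors c1@8 c2@10, authorship .....11.22
After op 6 (delete): buffer="wxeouxii" (len 8), cursors c1@7 c2@8, authorship .....112
After op 7 (insert('v')): buffer="wxeouxiviv" (len 10), cursors c1@8 c2@10, authorship .....11122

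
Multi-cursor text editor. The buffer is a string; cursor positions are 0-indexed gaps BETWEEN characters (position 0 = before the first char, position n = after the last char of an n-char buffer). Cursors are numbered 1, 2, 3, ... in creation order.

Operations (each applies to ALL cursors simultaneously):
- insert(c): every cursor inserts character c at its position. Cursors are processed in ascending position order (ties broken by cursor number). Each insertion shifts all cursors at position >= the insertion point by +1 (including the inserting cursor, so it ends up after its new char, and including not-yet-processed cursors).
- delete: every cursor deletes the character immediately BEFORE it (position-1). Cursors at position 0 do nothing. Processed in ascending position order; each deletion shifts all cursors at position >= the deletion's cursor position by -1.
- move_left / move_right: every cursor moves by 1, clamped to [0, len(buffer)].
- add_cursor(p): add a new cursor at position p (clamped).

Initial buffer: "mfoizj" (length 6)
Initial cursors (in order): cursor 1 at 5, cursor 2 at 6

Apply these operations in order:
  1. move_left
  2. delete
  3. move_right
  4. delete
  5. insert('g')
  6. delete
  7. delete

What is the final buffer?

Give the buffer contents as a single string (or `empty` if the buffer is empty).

After op 1 (move_left): buffer="mfoizj" (len 6), cursors c1@4 c2@5, authorship ......
After op 2 (delete): buffer="mfoj" (len 4), cursors c1@3 c2@3, authorship ....
After op 3 (move_right): buffer="mfoj" (len 4), cursors c1@4 c2@4, authorship ....
After op 4 (delete): buffer="mf" (len 2), cursors c1@2 c2@2, authorship ..
After op 5 (insert('g')): buffer="mfgg" (len 4), cursors c1@4 c2@4, authorship ..12
After op 6 (delete): buffer="mf" (len 2), cursors c1@2 c2@2, authorship ..
After op 7 (delete): buffer="" (len 0), cursors c1@0 c2@0, authorship 

Answer: empty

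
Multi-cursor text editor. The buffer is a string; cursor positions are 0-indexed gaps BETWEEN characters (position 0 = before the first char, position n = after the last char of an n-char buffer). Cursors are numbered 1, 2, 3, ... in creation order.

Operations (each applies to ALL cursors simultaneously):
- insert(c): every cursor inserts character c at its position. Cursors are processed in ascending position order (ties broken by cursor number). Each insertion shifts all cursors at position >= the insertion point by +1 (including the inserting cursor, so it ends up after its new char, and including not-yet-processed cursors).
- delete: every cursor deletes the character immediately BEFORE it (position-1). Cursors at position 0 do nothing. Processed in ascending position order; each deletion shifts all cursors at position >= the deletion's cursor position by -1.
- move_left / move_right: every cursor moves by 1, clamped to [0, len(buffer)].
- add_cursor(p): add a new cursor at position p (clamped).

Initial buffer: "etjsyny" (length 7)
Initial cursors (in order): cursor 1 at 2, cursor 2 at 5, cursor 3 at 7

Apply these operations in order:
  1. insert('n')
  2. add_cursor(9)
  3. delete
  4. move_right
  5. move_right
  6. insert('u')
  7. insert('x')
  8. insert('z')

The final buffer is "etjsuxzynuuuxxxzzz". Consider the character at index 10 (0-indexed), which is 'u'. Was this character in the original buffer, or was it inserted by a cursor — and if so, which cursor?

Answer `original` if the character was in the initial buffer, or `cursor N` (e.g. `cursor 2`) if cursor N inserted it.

Answer: cursor 3

Derivation:
After op 1 (insert('n')): buffer="etnjsynnyn" (len 10), cursors c1@3 c2@7 c3@10, authorship ..1...2..3
After op 2 (add_cursor(9)): buffer="etnjsynnyn" (len 10), cursors c1@3 c2@7 c4@9 c3@10, authorship ..1...2..3
After op 3 (delete): buffer="etjsyn" (len 6), cursors c1@2 c2@5 c3@6 c4@6, authorship ......
After op 4 (move_right): buffer="etjsyn" (len 6), cursors c1@3 c2@6 c3@6 c4@6, authorship ......
After op 5 (move_right): buffer="etjsyn" (len 6), cursors c1@4 c2@6 c3@6 c4@6, authorship ......
After op 6 (insert('u')): buffer="etjsuynuuu" (len 10), cursors c1@5 c2@10 c3@10 c4@10, authorship ....1..234
After op 7 (insert('x')): buffer="etjsuxynuuuxxx" (len 14), cursors c1@6 c2@14 c3@14 c4@14, authorship ....11..234234
After op 8 (insert('z')): buffer="etjsuxzynuuuxxxzzz" (len 18), cursors c1@7 c2@18 c3@18 c4@18, authorship ....111..234234234
Authorship (.=original, N=cursor N): . . . . 1 1 1 . . 2 3 4 2 3 4 2 3 4
Index 10: author = 3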